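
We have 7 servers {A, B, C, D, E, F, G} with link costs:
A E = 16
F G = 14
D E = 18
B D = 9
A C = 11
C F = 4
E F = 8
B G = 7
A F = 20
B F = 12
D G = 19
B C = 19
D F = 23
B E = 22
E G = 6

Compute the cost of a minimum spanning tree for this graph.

Prim, starting at E.
Step 1: cheapest edge leaving the tree is E G (6); add G.
Step 2: cheapest edge leaving the tree is B G (7); add B.
Step 3: cheapest edge leaving the tree is E F (8); add F.
Step 4: cheapest edge leaving the tree is C F (4); add C.
Step 5: cheapest edge leaving the tree is B D (9); add D.
Step 6: cheapest edge leaving the tree is A C (11); add A.
MST edges: E G, B G, E F, C F, B D, A C; total weight 6+7+8+4+9+11 = 45.

45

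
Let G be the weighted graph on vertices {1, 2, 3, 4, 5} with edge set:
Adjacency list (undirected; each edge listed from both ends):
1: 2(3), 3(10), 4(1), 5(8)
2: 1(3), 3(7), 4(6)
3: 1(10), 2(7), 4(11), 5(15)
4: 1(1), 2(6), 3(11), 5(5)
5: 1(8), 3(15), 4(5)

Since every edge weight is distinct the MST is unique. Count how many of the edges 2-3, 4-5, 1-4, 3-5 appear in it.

3

Kruskal: consider edges lightest-first.
1-4 (1): add — endpoints in different components.
1-2 (3): add — endpoints in different components.
4-5 (5): add — endpoints in different components.
2-4 (6): skip — 2 and 4 already connected.
2-3 (7): add — endpoints in different components.
MST edge set: {1-4, 1-2, 4-5, 2-3}.
Of the listed edges, {2-3, 4-5, 1-4} are in the MST → 3.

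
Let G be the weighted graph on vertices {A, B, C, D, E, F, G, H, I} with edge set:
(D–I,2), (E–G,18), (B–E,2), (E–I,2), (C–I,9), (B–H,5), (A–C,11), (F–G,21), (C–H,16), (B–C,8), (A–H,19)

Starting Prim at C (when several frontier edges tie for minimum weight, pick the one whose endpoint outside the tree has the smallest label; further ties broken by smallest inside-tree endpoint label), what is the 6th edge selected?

Prim, starting at C.
Step 1: frontier [B–C 8, C–I 9, A–C 11, C–H 16] → take B–C (8); add B.
Step 2: frontier [B–E 2, B–H 5, C–I 9, A–C 11, C–H 16] → take B–E (2); add E.
Step 3: frontier [B–H 5, C–I 9, A–C 11, C–H 16, E–I 2, E–G 18] → take E–I (2); add I.
Step 4: frontier [B–H 5, A–C 11, C–H 16, E–G 18, D–I 2] → take D–I (2); add D.
Step 5: frontier [B–H 5, A–C 11, C–H 16, E–G 18] → take B–H (5); add H.
Step 6: frontier [A–C 11, E–G 18, A–H 19] → take A–C (11); add A.
Step 7: frontier [E–G 18] → take E–G (18); add G.
Step 8: frontier [F–G 21] → take F–G (21); add F.
The 6th edge added is A–C.

A-C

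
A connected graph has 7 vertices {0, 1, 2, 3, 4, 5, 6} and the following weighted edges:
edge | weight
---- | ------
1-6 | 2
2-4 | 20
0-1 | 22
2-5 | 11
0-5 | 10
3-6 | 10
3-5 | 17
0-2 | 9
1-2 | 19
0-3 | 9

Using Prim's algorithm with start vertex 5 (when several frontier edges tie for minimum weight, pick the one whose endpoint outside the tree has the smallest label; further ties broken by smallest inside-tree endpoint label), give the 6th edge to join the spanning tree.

2-4

Prim, starting at 5.
Step 1: frontier [0-5 10, 2-5 11, 3-5 17] → take 0-5 (10); add 0.
Step 2: frontier [0-2 9, 0-3 9, 0-1 22, 2-5 11, 3-5 17] → take 0-2 (9); add 2.
Step 3: frontier [0-3 9, 0-1 22, 1-2 19, 2-4 20, 3-5 17] → take 0-3 (9); add 3.
Step 4: frontier [0-1 22, 1-2 19, 2-4 20, 3-6 10] → take 3-6 (10); add 6.
Step 5: frontier [0-1 22, 1-2 19, 2-4 20, 1-6 2] → take 1-6 (2); add 1.
Step 6: frontier [2-4 20] → take 2-4 (20); add 4.
The 6th edge added is 2-4.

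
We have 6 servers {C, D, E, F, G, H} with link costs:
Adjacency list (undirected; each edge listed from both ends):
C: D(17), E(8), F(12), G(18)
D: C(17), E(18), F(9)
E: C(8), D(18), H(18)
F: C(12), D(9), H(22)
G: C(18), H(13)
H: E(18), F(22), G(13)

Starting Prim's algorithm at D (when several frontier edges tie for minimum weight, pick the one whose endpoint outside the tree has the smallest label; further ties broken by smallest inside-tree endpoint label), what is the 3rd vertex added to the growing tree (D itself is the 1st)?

Prim's algorithm from D:
Step 1: cheapest edge leaving the tree is D–F (9); add F.
Step 2: cheapest edge leaving the tree is C–F (12); add C.
Step 3: cheapest edge leaving the tree is C–E (8); add E.
Step 4: cheapest edge leaving the tree is C–G (18); add G.
Step 5: cheapest edge leaving the tree is G–H (13); add H.
Vertex order: D, F, C, E, G, H. The 3rd vertex is C.

C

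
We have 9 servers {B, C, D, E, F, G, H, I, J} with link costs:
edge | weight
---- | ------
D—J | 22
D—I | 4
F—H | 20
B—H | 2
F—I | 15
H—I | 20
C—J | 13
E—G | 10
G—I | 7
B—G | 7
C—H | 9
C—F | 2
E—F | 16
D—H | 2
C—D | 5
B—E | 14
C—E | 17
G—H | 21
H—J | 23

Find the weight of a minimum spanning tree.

Kruskal: consider edges lightest-first.
B—H (2): add — endpoints in different components.
C—F (2): add — endpoints in different components.
D—H (2): add — endpoints in different components.
D—I (4): add — endpoints in different components.
C—D (5): add — endpoints in different components.
B—G (7): add — endpoints in different components.
G—I (7): skip — G and I already connected.
C—H (9): skip — C and H already connected.
E—G (10): add — endpoints in different components.
C—J (13): add — endpoints in different components.
MST edges: B—H, C—F, D—H, D—I, C—D, B—G, E—G, C—J; total weight 2+2+2+4+5+7+10+13 = 45.

45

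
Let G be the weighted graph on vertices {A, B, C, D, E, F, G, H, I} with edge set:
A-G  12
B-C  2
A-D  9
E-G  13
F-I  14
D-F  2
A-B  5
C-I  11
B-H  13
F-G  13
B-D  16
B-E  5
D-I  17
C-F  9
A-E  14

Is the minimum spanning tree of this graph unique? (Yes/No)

Kruskal's algorithm — process edges by increasing weight (ties by edge label):
B-C (2): add — endpoints in different components.
D-F (2): add — endpoints in different components.
A-B (5): add — endpoints in different components.
B-E (5): add — endpoints in different components.
A-D (9): add — endpoints in different components.
C-F (9): skip — C and F already connected.
C-I (11): add — endpoints in different components.
A-G (12): add — endpoints in different components.
B-H (13): add — endpoints in different components.
Non-tree edge C-F has weight 9, equal to the heaviest edge on its tree cycle — swapping gives another MST of the same weight. Not unique.

No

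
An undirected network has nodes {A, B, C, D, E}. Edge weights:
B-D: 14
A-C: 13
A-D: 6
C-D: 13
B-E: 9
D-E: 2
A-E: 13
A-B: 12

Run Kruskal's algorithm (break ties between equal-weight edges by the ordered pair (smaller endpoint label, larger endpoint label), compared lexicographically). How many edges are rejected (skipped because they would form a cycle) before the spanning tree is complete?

1

Sort edges by weight, then run Kruskal:
D-E (2): add. Components now {A} {B} {C} {D,E}
A-D (6): add. Components now {A,D,E} {B} {C}
B-E (9): add. Components now {A,B,D,E} {C}
A-B (12): skip — A and B already connected.
A-C (13): add. Components now {A,B,C,D,E}
Edges rejected before the tree was complete: 1.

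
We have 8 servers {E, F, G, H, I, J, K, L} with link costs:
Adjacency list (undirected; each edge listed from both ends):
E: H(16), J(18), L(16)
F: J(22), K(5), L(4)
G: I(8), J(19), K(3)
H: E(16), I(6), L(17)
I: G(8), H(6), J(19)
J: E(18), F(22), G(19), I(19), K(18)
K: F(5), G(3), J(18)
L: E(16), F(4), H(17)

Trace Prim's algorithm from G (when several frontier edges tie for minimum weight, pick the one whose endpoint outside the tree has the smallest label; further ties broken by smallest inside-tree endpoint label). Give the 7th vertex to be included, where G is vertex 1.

E

Prim's algorithm from G:
Step 1: cheapest edge leaving the tree is G K (3); add K.
Step 2: cheapest edge leaving the tree is F K (5); add F.
Step 3: cheapest edge leaving the tree is F L (4); add L.
Step 4: cheapest edge leaving the tree is G I (8); add I.
Step 5: cheapest edge leaving the tree is H I (6); add H.
Step 6: cheapest edge leaving the tree is E H (16); add E.
Step 7: cheapest edge leaving the tree is E J (18); add J.
Vertex order: G, K, F, L, I, H, E, J. The 7th vertex is E.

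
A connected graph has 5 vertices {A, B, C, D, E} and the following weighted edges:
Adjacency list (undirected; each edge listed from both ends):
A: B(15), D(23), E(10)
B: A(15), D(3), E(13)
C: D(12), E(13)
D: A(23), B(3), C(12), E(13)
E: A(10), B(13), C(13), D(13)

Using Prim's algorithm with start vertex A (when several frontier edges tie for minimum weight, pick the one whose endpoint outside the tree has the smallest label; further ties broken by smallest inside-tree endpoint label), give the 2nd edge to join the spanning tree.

Prim's algorithm from A:
Step 1: cheapest edge leaving the tree is A—E (10); add E.
Step 2: cheapest edge leaving the tree is B—E (13); add B.
Step 3: cheapest edge leaving the tree is B—D (3); add D.
Step 4: cheapest edge leaving the tree is C—D (12); add C.
The 2nd edge added is B—E.

B-E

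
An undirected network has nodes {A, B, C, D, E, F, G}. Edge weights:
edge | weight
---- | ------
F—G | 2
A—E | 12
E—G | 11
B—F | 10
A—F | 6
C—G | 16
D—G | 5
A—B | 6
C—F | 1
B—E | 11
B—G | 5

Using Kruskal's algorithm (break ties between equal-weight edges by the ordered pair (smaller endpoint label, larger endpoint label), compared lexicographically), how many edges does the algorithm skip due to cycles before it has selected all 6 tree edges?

Kruskal's algorithm — process edges by increasing weight (ties by edge label):
C—F (1): add. Components now {A} {B} {C,F} {D} {E} {G}
F—G (2): add. Components now {A} {B} {C,F,G} {D} {E}
B—G (5): add. Components now {A} {B,C,F,G} {D} {E}
D—G (5): add. Components now {A} {B,C,D,F,G} {E}
A—B (6): add. Components now {A,B,C,D,F,G} {E}
A—F (6): skip — A and F already connected.
B—F (10): skip — B and F already connected.
B—E (11): add. Components now {A,B,C,D,E,F,G}
Edges rejected before the tree was complete: 2.

2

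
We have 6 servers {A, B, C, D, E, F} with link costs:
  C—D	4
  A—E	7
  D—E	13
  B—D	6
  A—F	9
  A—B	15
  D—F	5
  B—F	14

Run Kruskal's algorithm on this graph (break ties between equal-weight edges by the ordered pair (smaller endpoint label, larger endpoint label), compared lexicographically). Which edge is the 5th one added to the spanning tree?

A-F

Kruskal: consider edges lightest-first.
C—D (4): add — endpoints in different components.
D—F (5): add — endpoints in different components.
B—D (6): add — endpoints in different components.
A—E (7): add — endpoints in different components.
A—F (9): add — endpoints in different components.
The 5th edge added is A—F.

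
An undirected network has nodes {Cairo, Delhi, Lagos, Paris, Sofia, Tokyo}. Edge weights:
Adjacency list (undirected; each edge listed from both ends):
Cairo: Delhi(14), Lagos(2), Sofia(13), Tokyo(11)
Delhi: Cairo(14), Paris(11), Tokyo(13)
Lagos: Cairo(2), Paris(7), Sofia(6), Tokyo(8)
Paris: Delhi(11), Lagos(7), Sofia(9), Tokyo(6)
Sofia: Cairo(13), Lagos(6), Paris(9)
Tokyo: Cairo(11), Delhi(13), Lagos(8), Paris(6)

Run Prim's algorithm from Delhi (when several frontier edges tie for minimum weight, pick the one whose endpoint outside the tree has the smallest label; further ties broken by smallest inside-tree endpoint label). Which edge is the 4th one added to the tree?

Cairo-Lagos

Prim, starting at Delhi.
Step 1: cheapest edge leaving the tree is Delhi—Paris (11); add Paris.
Step 2: cheapest edge leaving the tree is Paris—Tokyo (6); add Tokyo.
Step 3: cheapest edge leaving the tree is Lagos—Paris (7); add Lagos.
Step 4: cheapest edge leaving the tree is Cairo—Lagos (2); add Cairo.
Step 5: cheapest edge leaving the tree is Lagos—Sofia (6); add Sofia.
The 4th edge added is Cairo—Lagos.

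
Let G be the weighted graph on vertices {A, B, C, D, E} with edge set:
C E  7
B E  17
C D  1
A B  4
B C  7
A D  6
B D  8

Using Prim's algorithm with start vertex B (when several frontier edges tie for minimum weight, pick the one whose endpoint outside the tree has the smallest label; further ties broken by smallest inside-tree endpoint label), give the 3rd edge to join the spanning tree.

C-D

Grow the tree from B using Prim:
Step 1: cheapest edge leaving the tree is A B (4); add A.
Step 2: cheapest edge leaving the tree is A D (6); add D.
Step 3: cheapest edge leaving the tree is C D (1); add C.
Step 4: cheapest edge leaving the tree is C E (7); add E.
The 3rd edge added is C D.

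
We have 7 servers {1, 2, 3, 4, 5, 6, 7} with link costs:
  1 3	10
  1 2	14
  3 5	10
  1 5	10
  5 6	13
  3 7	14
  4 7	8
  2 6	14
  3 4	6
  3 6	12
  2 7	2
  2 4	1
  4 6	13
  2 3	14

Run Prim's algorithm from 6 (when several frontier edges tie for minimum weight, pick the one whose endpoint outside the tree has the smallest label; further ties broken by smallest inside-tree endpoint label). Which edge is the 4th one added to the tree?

2-7

Grow the tree from 6 using Prim:
Step 1: frontier [3 6 12, 4 6 13, 5 6 13, 2 6 14] → take 3 6 (12); add 3.
Step 2: frontier [3 4 6, 1 3 10, 3 5 10, 2 3 14, 3 7 14, 4 6 13, 5 6 13, 2 6 14] → take 3 4 (6); add 4.
Step 3: frontier [1 3 10, 3 5 10, 2 3 14, 3 7 14, 2 4 1, 4 7 8, 5 6 13, 2 6 14] → take 2 4 (1); add 2.
Step 4: frontier [2 7 2, 1 2 14, 1 3 10, 3 5 10, 3 7 14, 4 7 8, 5 6 13] → take 2 7 (2); add 7.
Step 5: frontier [1 2 14, 1 3 10, 3 5 10, 5 6 13] → take 1 3 (10); add 1.
Step 6: frontier [1 5 10, 3 5 10, 5 6 13] → take 1 5 (10); add 5.
The 4th edge added is 2 7.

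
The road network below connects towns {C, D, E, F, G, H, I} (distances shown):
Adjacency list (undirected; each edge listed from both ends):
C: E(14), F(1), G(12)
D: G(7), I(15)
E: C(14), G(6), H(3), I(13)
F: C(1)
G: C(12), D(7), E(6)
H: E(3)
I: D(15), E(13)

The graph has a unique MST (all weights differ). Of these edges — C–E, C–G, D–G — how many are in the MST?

2

Sort edges by weight, then run Kruskal:
C–F (1): add. Components now {C,F} {D} {E} {G} {H} {I}
E–H (3): add. Components now {C,F} {D} {E,H} {G} {I}
E–G (6): add. Components now {C,F} {D} {E,G,H} {I}
D–G (7): add. Components now {C,F} {D,E,G,H} {I}
C–G (12): add. Components now {C,D,E,F,G,H} {I}
E–I (13): add. Components now {C,D,E,F,G,H,I}
MST edge set: {C–F, E–H, E–G, D–G, C–G, E–I}.
Of the listed edges, {C–G, D–G} are in the MST → 2.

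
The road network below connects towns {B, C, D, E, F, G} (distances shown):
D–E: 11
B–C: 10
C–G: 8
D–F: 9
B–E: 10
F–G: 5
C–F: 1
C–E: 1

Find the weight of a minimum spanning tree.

Prim, starting at F.
Step 1: frontier [C–F 1, F–G 5, D–F 9] → take C–F (1); add C.
Step 2: frontier [C–E 1, C–G 8, B–C 10, F–G 5, D–F 9] → take C–E (1); add E.
Step 3: frontier [C–G 8, B–C 10, B–E 10, D–E 11, F–G 5, D–F 9] → take F–G (5); add G.
Step 4: frontier [B–C 10, B–E 10, D–E 11, D–F 9] → take D–F (9); add D.
Step 5: frontier [B–C 10, B–E 10] → take B–C (10); add B.
MST edges: C–F, C–E, F–G, D–F, B–C; total weight 1+1+5+9+10 = 26.

26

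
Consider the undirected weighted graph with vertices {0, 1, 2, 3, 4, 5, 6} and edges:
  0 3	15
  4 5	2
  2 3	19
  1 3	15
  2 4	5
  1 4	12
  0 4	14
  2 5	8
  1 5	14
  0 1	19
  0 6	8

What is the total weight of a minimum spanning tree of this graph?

56

Kruskal: consider edges lightest-first.
4 5 (2): add — endpoints in different components.
2 4 (5): add — endpoints in different components.
0 6 (8): add — endpoints in different components.
2 5 (8): skip — 2 and 5 already connected.
1 4 (12): add — endpoints in different components.
0 4 (14): add — endpoints in different components.
1 5 (14): skip — 1 and 5 already connected.
0 3 (15): add — endpoints in different components.
MST edges: 4 5, 2 4, 0 6, 1 4, 0 4, 0 3; total weight 2+5+8+12+14+15 = 56.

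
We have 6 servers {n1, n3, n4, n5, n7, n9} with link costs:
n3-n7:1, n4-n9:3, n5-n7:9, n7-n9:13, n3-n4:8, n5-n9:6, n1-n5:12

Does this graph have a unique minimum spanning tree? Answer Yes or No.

Yes

Kruskal: consider edges lightest-first.
n3-n7 (1): add. Components now {n3,n7} {n4} {n9} {n1} {n5}
n4-n9 (3): add. Components now {n3,n7} {n4,n9} {n1} {n5}
n5-n9 (6): add. Components now {n3,n7} {n4,n5,n9} {n1}
n3-n4 (8): add. Components now {n3,n4,n5,n7,n9} {n1}
n5-n7 (9): skip — n7 and n5 already connected.
n1-n5 (12): add. Components now {n1,n3,n4,n5,n7,n9}
Every non-tree edge has weight strictly greater than the heaviest edge on the tree path between its endpoints, so the MST is unique.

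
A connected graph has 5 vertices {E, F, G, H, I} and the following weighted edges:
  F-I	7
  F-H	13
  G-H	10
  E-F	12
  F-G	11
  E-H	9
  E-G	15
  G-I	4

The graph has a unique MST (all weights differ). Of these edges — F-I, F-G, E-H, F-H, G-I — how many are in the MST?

Sort edges by weight, then run Kruskal:
G-I (4): add. Components now {E} {F} {G,I} {H}
F-I (7): add. Components now {E} {F,G,I} {H}
E-H (9): add. Components now {E,H} {F,G,I}
G-H (10): add. Components now {E,F,G,H,I}
MST edge set: {G-I, F-I, E-H, G-H}.
Of the listed edges, {F-I, E-H, G-I} are in the MST → 3.

3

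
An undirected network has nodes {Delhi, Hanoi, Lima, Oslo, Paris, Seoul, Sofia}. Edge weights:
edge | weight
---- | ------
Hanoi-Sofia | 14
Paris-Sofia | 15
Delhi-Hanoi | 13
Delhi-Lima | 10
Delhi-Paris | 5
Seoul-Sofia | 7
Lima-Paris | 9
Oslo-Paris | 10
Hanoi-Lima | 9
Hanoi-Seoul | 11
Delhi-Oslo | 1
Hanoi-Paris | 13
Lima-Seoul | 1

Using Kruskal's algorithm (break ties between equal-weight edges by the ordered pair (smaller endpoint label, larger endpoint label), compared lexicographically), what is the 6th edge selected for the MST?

Kruskal: consider edges lightest-first.
Delhi-Oslo (1): add. Components now {Delhi,Oslo} {Seoul} {Hanoi} {Paris} {Sofia} {Lima}
Lima-Seoul (1): add. Components now {Delhi,Oslo} {Lima,Seoul} {Hanoi} {Paris} {Sofia}
Delhi-Paris (5): add. Components now {Delhi,Oslo,Paris} {Lima,Seoul} {Hanoi} {Sofia}
Seoul-Sofia (7): add. Components now {Delhi,Oslo,Paris} {Lima,Seoul,Sofia} {Hanoi}
Hanoi-Lima (9): add. Components now {Delhi,Oslo,Paris} {Hanoi,Lima,Seoul,Sofia}
Lima-Paris (9): add. Components now {Delhi,Hanoi,Lima,Oslo,Paris,Seoul,Sofia}
The 6th edge added is Lima-Paris.

Lima-Paris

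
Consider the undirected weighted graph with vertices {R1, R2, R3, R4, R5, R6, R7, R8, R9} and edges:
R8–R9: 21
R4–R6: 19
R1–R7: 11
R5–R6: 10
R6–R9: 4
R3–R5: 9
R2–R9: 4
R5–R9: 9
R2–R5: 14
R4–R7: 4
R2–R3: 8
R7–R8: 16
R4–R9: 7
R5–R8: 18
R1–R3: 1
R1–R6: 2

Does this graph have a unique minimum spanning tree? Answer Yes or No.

No

Kruskal's algorithm — process edges by increasing weight (ties by edge label):
R1–R3 (1): add — endpoints in different components.
R1–R6 (2): add — endpoints in different components.
R2–R9 (4): add — endpoints in different components.
R4–R7 (4): add — endpoints in different components.
R6–R9 (4): add — endpoints in different components.
R4–R9 (7): add — endpoints in different components.
R2–R3 (8): skip — R3 and R2 already connected.
R3–R5 (9): add — endpoints in different components.
R5–R9 (9): skip — R9 and R5 already connected.
R5–R6 (10): skip — R6 and R5 already connected.
R1–R7 (11): skip — R1 and R7 already connected.
R2–R5 (14): skip — R5 and R2 already connected.
R7–R8 (16): add — endpoints in different components.
Non-tree edge R5–R9 has weight 9, equal to the heaviest edge on its tree cycle — swapping gives another MST of the same weight. Not unique.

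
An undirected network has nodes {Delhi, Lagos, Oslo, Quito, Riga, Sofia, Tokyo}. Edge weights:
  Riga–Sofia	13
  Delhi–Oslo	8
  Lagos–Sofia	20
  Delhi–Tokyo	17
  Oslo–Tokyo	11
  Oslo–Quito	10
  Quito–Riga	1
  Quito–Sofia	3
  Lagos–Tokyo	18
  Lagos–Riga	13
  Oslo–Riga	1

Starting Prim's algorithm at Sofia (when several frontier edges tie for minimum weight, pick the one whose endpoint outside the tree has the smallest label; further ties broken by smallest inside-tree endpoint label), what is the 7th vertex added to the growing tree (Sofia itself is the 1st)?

Prim's algorithm from Sofia:
Step 1: frontier [Quito–Sofia 3, Riga–Sofia 13, Lagos–Sofia 20] → take Quito–Sofia (3); add Quito.
Step 2: frontier [Quito–Riga 1, Oslo–Quito 10, Riga–Sofia 13, Lagos–Sofia 20] → take Quito–Riga (1); add Riga.
Step 3: frontier [Oslo–Quito 10, Oslo–Riga 1, Lagos–Riga 13, Lagos–Sofia 20] → take Oslo–Riga (1); add Oslo.
Step 4: frontier [Delhi–Oslo 8, Oslo–Tokyo 11, Lagos–Riga 13, Lagos–Sofia 20] → take Delhi–Oslo (8); add Delhi.
Step 5: frontier [Delhi–Tokyo 17, Oslo–Tokyo 11, Lagos–Riga 13, Lagos–Sofia 20] → take Oslo–Tokyo (11); add Tokyo.
Step 6: frontier [Lagos–Riga 13, Lagos–Sofia 20, Lagos–Tokyo 18] → take Lagos–Riga (13); add Lagos.
Vertex order: Sofia, Quito, Riga, Oslo, Delhi, Tokyo, Lagos. The 7th vertex is Lagos.

Lagos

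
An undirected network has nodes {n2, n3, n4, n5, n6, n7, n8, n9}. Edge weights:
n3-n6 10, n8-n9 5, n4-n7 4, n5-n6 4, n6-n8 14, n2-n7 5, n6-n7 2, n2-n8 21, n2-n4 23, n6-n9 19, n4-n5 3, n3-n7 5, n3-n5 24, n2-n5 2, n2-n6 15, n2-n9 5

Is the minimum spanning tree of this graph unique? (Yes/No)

Sort edges by weight, then run Kruskal:
n2-n5 (2): add — endpoints in different components.
n6-n7 (2): add — endpoints in different components.
n4-n5 (3): add — endpoints in different components.
n4-n7 (4): add — endpoints in different components.
n5-n6 (4): skip — n5 and n6 already connected.
n2-n7 (5): skip — n7 and n2 already connected.
n2-n9 (5): add — endpoints in different components.
n3-n7 (5): add — endpoints in different components.
n8-n9 (5): add — endpoints in different components.
Non-tree edge n5-n6 has weight 4, equal to the heaviest edge on its tree cycle — swapping gives another MST of the same weight. Not unique.

No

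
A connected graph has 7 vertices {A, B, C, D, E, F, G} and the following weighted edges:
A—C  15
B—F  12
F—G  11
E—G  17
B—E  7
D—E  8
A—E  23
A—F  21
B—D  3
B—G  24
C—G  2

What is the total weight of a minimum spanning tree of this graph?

50

Prim, starting at E.
Step 1: cheapest edge leaving the tree is B—E (7); add B.
Step 2: cheapest edge leaving the tree is B—D (3); add D.
Step 3: cheapest edge leaving the tree is B—F (12); add F.
Step 4: cheapest edge leaving the tree is F—G (11); add G.
Step 5: cheapest edge leaving the tree is C—G (2); add C.
Step 6: cheapest edge leaving the tree is A—C (15); add A.
MST edges: B—E, B—D, B—F, F—G, C—G, A—C; total weight 7+3+12+11+2+15 = 50.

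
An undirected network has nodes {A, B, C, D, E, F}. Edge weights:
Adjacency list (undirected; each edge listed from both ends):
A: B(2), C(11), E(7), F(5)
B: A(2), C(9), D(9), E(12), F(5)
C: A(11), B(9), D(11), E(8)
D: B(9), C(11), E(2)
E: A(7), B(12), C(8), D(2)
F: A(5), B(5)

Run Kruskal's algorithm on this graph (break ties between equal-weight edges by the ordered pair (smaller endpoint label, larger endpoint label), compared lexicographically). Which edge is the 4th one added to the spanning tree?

A-E

Kruskal: consider edges lightest-first.
A-B (2): add. Components now {A,B} {C} {D} {E} {F}
D-E (2): add. Components now {A,B} {C} {D,E} {F}
A-F (5): add. Components now {A,B,F} {C} {D,E}
B-F (5): skip — B and F already connected.
A-E (7): add. Components now {A,B,D,E,F} {C}
C-E (8): add. Components now {A,B,C,D,E,F}
The 4th edge added is A-E.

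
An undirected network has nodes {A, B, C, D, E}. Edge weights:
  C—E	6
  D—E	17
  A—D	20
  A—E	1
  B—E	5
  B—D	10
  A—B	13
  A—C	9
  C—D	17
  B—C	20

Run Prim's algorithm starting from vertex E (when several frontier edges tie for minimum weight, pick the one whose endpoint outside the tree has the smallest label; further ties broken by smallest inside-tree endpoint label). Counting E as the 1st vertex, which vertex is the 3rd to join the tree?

B

Prim's algorithm from E:
Step 1: cheapest edge leaving the tree is A—E (1); add A.
Step 2: cheapest edge leaving the tree is B—E (5); add B.
Step 3: cheapest edge leaving the tree is C—E (6); add C.
Step 4: cheapest edge leaving the tree is B—D (10); add D.
Vertex order: E, A, B, C, D. The 3rd vertex is B.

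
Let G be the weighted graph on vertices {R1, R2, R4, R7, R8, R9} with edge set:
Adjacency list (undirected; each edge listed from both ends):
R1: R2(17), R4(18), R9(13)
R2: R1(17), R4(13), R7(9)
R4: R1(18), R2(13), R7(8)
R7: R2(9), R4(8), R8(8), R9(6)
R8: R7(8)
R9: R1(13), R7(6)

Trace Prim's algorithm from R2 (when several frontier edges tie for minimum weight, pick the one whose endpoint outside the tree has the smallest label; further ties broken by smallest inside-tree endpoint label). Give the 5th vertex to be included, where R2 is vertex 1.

R8

Prim's algorithm from R2:
Step 1: cheapest edge leaving the tree is R2—R7 (9); add R7.
Step 2: cheapest edge leaving the tree is R7—R9 (6); add R9.
Step 3: cheapest edge leaving the tree is R4—R7 (8); add R4.
Step 4: cheapest edge leaving the tree is R7—R8 (8); add R8.
Step 5: cheapest edge leaving the tree is R1—R9 (13); add R1.
Vertex order: R2, R7, R9, R4, R8, R1. The 5th vertex is R8.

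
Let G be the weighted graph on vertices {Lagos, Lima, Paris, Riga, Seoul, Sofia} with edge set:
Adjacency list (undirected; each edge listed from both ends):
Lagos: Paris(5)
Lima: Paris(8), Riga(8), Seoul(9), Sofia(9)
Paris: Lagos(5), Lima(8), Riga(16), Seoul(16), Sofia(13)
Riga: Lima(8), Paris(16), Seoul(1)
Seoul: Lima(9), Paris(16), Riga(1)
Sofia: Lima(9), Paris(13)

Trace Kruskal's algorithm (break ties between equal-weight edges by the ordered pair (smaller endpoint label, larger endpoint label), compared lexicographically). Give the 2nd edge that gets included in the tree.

Kruskal's algorithm — process edges by increasing weight (ties by edge label):
Riga–Seoul (1): add — endpoints in different components.
Lagos–Paris (5): add — endpoints in different components.
Lima–Paris (8): add — endpoints in different components.
Lima–Riga (8): add — endpoints in different components.
Lima–Seoul (9): skip — Seoul and Lima already connected.
Lima–Sofia (9): add — endpoints in different components.
The 2nd edge added is Lagos–Paris.

Lagos-Paris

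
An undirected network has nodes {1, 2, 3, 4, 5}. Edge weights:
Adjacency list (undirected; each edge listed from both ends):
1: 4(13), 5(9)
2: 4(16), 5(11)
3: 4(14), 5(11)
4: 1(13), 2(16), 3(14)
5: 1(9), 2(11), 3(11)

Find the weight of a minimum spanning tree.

44

Prim's algorithm from 2:
Step 1: frontier [2-5 11, 2-4 16] → take 2-5 (11); add 5.
Step 2: frontier [2-4 16, 1-5 9, 3-5 11] → take 1-5 (9); add 1.
Step 3: frontier [1-4 13, 2-4 16, 3-5 11] → take 3-5 (11); add 3.
Step 4: frontier [1-4 13, 2-4 16, 3-4 14] → take 1-4 (13); add 4.
MST edges: 2-5, 1-5, 3-5, 1-4; total weight 11+9+11+13 = 44.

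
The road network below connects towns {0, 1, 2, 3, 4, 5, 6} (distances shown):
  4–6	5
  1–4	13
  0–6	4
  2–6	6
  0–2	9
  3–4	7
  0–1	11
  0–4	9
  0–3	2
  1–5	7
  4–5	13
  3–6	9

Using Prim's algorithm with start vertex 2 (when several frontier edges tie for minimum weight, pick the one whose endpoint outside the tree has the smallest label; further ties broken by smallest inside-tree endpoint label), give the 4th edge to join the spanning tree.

Prim's algorithm from 2:
Step 1: frontier [2–6 6, 0–2 9] → take 2–6 (6); add 6.
Step 2: frontier [0–2 9, 0–6 4, 4–6 5, 3–6 9] → take 0–6 (4); add 0.
Step 3: frontier [0–3 2, 0–4 9, 0–1 11, 4–6 5, 3–6 9] → take 0–3 (2); add 3.
Step 4: frontier [0–4 9, 0–1 11, 3–4 7, 4–6 5] → take 4–6 (5); add 4.
Step 5: frontier [0–1 11, 1–4 13, 4–5 13] → take 0–1 (11); add 1.
Step 6: frontier [1–5 7, 4–5 13] → take 1–5 (7); add 5.
The 4th edge added is 4–6.

4-6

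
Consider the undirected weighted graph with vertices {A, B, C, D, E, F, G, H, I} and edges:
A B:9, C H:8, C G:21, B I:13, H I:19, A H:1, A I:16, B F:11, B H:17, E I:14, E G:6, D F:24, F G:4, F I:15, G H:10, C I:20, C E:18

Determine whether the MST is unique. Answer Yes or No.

Kruskal: consider edges lightest-first.
A H (1): add — endpoints in different components.
F G (4): add — endpoints in different components.
E G (6): add — endpoints in different components.
C H (8): add — endpoints in different components.
A B (9): add — endpoints in different components.
G H (10): add — endpoints in different components.
B F (11): skip — B and F already connected.
B I (13): add — endpoints in different components.
E I (14): skip — E and I already connected.
F I (15): skip — F and I already connected.
A I (16): skip — A and I already connected.
B H (17): skip — B and H already connected.
C E (18): skip — C and E already connected.
H I (19): skip — H and I already connected.
C I (20): skip — C and I already connected.
C G (21): skip — C and G already connected.
D F (24): add — endpoints in different components.
Every non-tree edge has weight strictly greater than the heaviest edge on the tree path between its endpoints, so the MST is unique.

Yes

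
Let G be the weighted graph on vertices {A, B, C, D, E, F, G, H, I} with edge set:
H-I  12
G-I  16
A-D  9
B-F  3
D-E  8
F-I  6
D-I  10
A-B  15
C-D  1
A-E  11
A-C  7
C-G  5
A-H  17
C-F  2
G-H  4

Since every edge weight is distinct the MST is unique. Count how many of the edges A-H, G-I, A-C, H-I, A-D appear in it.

1

Sort edges by weight, then run Kruskal:
C-D (1): add — endpoints in different components.
C-F (2): add — endpoints in different components.
B-F (3): add — endpoints in different components.
G-H (4): add — endpoints in different components.
C-G (5): add — endpoints in different components.
F-I (6): add — endpoints in different components.
A-C (7): add — endpoints in different components.
D-E (8): add — endpoints in different components.
MST edge set: {C-D, C-F, B-F, G-H, C-G, F-I, A-C, D-E}.
Of the listed edges, {A-C} are in the MST → 1.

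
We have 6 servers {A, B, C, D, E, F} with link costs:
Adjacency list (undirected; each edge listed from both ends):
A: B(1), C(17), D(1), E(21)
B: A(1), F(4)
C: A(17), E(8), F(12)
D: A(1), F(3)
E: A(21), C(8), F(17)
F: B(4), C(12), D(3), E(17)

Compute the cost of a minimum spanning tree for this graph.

Kruskal: consider edges lightest-first.
A-B (1): add — endpoints in different components.
A-D (1): add — endpoints in different components.
D-F (3): add — endpoints in different components.
B-F (4): skip — B and F already connected.
C-E (8): add — endpoints in different components.
C-F (12): add — endpoints in different components.
MST edges: A-B, A-D, D-F, C-E, C-F; total weight 1+1+3+8+12 = 25.

25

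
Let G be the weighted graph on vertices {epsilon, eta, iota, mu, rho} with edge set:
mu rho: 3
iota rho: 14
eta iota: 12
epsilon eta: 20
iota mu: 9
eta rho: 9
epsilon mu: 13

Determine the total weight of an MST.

34

Kruskal: consider edges lightest-first.
mu rho (3): add — endpoints in different components.
eta rho (9): add — endpoints in different components.
iota mu (9): add — endpoints in different components.
eta iota (12): skip — eta and iota already connected.
epsilon mu (13): add — endpoints in different components.
MST edges: mu rho, eta rho, iota mu, epsilon mu; total weight 3+9+9+13 = 34.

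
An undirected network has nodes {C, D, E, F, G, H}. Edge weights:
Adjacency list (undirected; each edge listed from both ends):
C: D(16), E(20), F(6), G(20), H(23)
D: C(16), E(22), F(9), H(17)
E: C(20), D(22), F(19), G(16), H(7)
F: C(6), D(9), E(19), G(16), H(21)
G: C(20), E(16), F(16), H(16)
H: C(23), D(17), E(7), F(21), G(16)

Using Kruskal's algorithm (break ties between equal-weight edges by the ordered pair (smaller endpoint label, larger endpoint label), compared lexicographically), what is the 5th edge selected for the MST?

Sort edges by weight, then run Kruskal:
C F (6): add — endpoints in different components.
E H (7): add — endpoints in different components.
D F (9): add — endpoints in different components.
C D (16): skip — C and D already connected.
E G (16): add — endpoints in different components.
F G (16): add — endpoints in different components.
The 5th edge added is F G.

F-G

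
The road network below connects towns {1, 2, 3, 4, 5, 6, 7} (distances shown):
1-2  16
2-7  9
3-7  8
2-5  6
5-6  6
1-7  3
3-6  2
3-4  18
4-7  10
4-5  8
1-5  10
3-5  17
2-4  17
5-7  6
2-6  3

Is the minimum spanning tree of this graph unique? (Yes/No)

No

Sort edges by weight, then run Kruskal:
3-6 (2): add. Components now {1} {2} {3,6} {4} {5} {7}
1-7 (3): add. Components now {1,7} {2} {3,6} {4} {5}
2-6 (3): add. Components now {1,7} {2,3,6} {4} {5}
2-5 (6): add. Components now {1,7} {2,3,5,6} {4}
5-6 (6): skip — 5 and 6 already connected.
5-7 (6): add. Components now {1,2,3,5,6,7} {4}
3-7 (8): skip — 3 and 7 already connected.
4-5 (8): add. Components now {1,2,3,4,5,6,7}
Non-tree edge 5-6 has weight 6, equal to the heaviest edge on its tree cycle — swapping gives another MST of the same weight. Not unique.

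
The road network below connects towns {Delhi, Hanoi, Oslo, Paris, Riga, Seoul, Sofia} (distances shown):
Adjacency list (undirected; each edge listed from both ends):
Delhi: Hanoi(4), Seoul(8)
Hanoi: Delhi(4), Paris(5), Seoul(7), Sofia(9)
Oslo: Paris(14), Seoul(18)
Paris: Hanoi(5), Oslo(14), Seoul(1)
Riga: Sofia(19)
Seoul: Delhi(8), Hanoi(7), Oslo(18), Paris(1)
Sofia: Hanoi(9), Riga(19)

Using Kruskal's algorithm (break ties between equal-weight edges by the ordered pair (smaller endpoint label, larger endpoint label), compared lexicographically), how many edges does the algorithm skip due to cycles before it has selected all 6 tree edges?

3

Sort edges by weight, then run Kruskal:
Paris–Seoul (1): add — endpoints in different components.
Delhi–Hanoi (4): add — endpoints in different components.
Hanoi–Paris (5): add — endpoints in different components.
Hanoi–Seoul (7): skip — Seoul and Hanoi already connected.
Delhi–Seoul (8): skip — Delhi and Seoul already connected.
Hanoi–Sofia (9): add — endpoints in different components.
Oslo–Paris (14): add — endpoints in different components.
Oslo–Seoul (18): skip — Seoul and Oslo already connected.
Riga–Sofia (19): add — endpoints in different components.
Edges rejected before the tree was complete: 3.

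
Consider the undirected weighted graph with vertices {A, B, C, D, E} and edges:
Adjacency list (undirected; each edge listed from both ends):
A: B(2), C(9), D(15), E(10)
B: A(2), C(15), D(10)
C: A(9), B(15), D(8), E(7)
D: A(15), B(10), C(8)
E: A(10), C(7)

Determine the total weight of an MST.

Kruskal: consider edges lightest-first.
A—B (2): add. Components now {A,B} {C} {D} {E}
C—E (7): add. Components now {A,B} {C,E} {D}
C—D (8): add. Components now {A,B} {C,D,E}
A—C (9): add. Components now {A,B,C,D,E}
MST edges: A—B, C—E, C—D, A—C; total weight 2+7+8+9 = 26.

26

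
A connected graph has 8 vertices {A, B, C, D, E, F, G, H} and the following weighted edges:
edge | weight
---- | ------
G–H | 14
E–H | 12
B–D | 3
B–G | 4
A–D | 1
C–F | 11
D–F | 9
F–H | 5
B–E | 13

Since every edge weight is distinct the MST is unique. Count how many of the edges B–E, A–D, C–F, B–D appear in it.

3

Kruskal's algorithm — process edges by increasing weight (ties by edge label):
A–D (1): add — endpoints in different components.
B–D (3): add — endpoints in different components.
B–G (4): add — endpoints in different components.
F–H (5): add — endpoints in different components.
D–F (9): add — endpoints in different components.
C–F (11): add — endpoints in different components.
E–H (12): add — endpoints in different components.
MST edge set: {A–D, B–D, B–G, F–H, D–F, C–F, E–H}.
Of the listed edges, {A–D, C–F, B–D} are in the MST → 3.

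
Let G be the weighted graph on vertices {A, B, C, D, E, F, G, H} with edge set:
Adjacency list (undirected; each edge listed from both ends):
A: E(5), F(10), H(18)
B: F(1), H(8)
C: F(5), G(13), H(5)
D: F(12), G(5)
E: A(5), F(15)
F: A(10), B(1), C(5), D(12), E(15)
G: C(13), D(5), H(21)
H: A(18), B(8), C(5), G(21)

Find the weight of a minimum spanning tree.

43

Prim, starting at B.
Step 1: cheapest edge leaving the tree is B F (1); add F.
Step 2: cheapest edge leaving the tree is C F (5); add C.
Step 3: cheapest edge leaving the tree is C H (5); add H.
Step 4: cheapest edge leaving the tree is A F (10); add A.
Step 5: cheapest edge leaving the tree is A E (5); add E.
Step 6: cheapest edge leaving the tree is D F (12); add D.
Step 7: cheapest edge leaving the tree is D G (5); add G.
MST edges: B F, C F, C H, A F, A E, D F, D G; total weight 1+5+5+10+5+12+5 = 43.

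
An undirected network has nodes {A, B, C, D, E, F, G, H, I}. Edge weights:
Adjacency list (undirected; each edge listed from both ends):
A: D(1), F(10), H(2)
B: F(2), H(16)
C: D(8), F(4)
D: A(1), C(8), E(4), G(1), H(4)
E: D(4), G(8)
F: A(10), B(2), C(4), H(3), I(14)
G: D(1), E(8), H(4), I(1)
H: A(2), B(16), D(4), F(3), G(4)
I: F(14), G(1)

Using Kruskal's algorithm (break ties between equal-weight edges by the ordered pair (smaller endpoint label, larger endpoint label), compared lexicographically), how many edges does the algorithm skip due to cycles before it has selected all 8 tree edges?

0

Kruskal: consider edges lightest-first.
A–D (1): add — endpoints in different components.
D–G (1): add — endpoints in different components.
G–I (1): add — endpoints in different components.
A–H (2): add — endpoints in different components.
B–F (2): add — endpoints in different components.
F–H (3): add — endpoints in different components.
C–F (4): add — endpoints in different components.
D–E (4): add — endpoints in different components.
Edges rejected before the tree was complete: 0.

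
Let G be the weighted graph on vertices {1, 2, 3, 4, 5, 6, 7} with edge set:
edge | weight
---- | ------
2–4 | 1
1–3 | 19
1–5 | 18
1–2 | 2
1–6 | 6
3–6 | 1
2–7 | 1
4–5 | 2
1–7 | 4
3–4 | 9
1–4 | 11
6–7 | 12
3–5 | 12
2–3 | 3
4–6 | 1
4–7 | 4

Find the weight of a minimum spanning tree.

Prim's algorithm from 3:
Step 1: cheapest edge leaving the tree is 3–6 (1); add 6.
Step 2: cheapest edge leaving the tree is 4–6 (1); add 4.
Step 3: cheapest edge leaving the tree is 2–4 (1); add 2.
Step 4: cheapest edge leaving the tree is 2–7 (1); add 7.
Step 5: cheapest edge leaving the tree is 1–2 (2); add 1.
Step 6: cheapest edge leaving the tree is 4–5 (2); add 5.
MST edges: 3–6, 4–6, 2–4, 2–7, 1–2, 4–5; total weight 1+1+1+1+2+2 = 8.

8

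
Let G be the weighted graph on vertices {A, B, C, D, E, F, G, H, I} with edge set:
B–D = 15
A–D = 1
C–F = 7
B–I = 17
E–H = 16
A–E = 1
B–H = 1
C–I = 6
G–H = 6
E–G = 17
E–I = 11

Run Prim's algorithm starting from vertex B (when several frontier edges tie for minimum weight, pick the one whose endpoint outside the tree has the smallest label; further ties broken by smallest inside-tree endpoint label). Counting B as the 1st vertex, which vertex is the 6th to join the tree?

Prim's algorithm from B:
Step 1: frontier [B–H 1, B–D 15, B–I 17] → take B–H (1); add H.
Step 2: frontier [B–D 15, B–I 17, G–H 6, E–H 16] → take G–H (6); add G.
Step 3: frontier [B–D 15, B–I 17, E–G 17, E–H 16] → take B–D (15); add D.
Step 4: frontier [B–I 17, A–D 1, E–G 17, E–H 16] → take A–D (1); add A.
Step 5: frontier [A–E 1, B–I 17, E–G 17, E–H 16] → take A–E (1); add E.
Step 6: frontier [B–I 17, E–I 11] → take E–I (11); add I.
Step 7: frontier [C–I 6] → take C–I (6); add C.
Step 8: frontier [C–F 7] → take C–F (7); add F.
Vertex order: B, H, G, D, A, E, I, C, F. The 6th vertex is E.

E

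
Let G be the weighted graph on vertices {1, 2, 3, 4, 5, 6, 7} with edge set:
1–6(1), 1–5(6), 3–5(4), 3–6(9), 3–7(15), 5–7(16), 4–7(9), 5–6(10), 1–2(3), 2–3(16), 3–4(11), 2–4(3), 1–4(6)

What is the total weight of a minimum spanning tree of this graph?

Prim, starting at 6.
Step 1: frontier [1–6 1, 3–6 9, 5–6 10] → take 1–6 (1); add 1.
Step 2: frontier [1–2 3, 1–4 6, 1–5 6, 3–6 9, 5–6 10] → take 1–2 (3); add 2.
Step 3: frontier [1–4 6, 1–5 6, 2–4 3, 2–3 16, 3–6 9, 5–6 10] → take 2–4 (3); add 4.
Step 4: frontier [1–5 6, 2–3 16, 4–7 9, 3–4 11, 3–6 9, 5–6 10] → take 1–5 (6); add 5.
Step 5: frontier [2–3 16, 4–7 9, 3–4 11, 3–5 4, 5–7 16, 3–6 9] → take 3–5 (4); add 3.
Step 6: frontier [3–7 15, 4–7 9, 5–7 16] → take 4–7 (9); add 7.
MST edges: 1–6, 1–2, 2–4, 1–5, 3–5, 4–7; total weight 1+3+3+6+4+9 = 26.

26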